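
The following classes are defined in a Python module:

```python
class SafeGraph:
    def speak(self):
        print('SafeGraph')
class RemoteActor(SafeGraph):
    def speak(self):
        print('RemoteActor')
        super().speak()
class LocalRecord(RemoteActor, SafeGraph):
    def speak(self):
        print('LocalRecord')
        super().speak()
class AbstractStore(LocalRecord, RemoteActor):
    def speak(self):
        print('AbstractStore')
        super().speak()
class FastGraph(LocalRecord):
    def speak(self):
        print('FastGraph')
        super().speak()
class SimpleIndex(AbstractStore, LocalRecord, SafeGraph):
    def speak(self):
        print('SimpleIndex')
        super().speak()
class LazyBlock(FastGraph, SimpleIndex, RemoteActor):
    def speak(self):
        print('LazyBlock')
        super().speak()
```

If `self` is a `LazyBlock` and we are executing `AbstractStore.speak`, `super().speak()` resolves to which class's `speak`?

L[LazyBlock] = LazyBlock + merge(L[FastGraph], L[SimpleIndex], L[RemoteActor], [FastGraph SimpleIndex RemoteActor])
  take FastGraph:  [FastGraph LocalRecord RemoteActor SafeGraph object] + [SimpleIndex AbstractStore LocalRecord RemoteActor SafeGraph object] + [RemoteActor SafeGraph object] + [FastGraph SimpleIndex RemoteActor]
  take SimpleIndex:  [LocalRecord RemoteActor SafeGraph object] + [SimpleIndex AbstractStore LocalRecord RemoteActor SafeGraph object] + [RemoteActor SafeGraph object] + [SimpleIndex RemoteActor]
  take AbstractStore:  [LocalRecord RemoteActor SafeGraph object] + [AbstractStore LocalRecord RemoteActor SafeGraph object] + [RemoteActor SafeGraph object] + [RemoteActor]
  take LocalRecord:  [LocalRecord RemoteActor SafeGraph object] + [LocalRecord RemoteActor SafeGraph object] + [RemoteActor SafeGraph object] + [RemoteActor]
  take RemoteActor:  [RemoteActor SafeGraph object] + [RemoteActor SafeGraph object] + [RemoteActor SafeGraph object] + [RemoteActor]
  take SafeGraph:  [SafeGraph object] + [SafeGraph object] + [SafeGraph object]
  take object:  [object] + [object] + [object]
MRO: LazyBlock FastGraph SimpleIndex AbstractStore LocalRecord RemoteActor SafeGraph object
super() in AbstractStore.speak on a LazyBlock instance goes to the class after AbstractStore in LazyBlock's MRO: LocalRecord.

LocalRecord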